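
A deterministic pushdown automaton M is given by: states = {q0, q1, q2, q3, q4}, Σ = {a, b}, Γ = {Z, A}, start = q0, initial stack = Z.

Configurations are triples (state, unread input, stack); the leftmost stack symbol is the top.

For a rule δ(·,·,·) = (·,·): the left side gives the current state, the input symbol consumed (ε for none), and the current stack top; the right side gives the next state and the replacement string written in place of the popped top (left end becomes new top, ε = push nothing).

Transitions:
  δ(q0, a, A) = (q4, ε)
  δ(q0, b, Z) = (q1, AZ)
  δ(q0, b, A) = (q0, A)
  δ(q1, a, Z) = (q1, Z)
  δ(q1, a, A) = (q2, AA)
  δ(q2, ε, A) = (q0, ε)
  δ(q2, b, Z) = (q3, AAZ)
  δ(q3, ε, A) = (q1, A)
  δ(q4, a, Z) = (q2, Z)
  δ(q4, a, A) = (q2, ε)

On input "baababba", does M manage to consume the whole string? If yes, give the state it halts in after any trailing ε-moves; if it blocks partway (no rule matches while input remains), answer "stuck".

stuck

(q0, baababba, Z)
  read b, top Z: go to q1, push AZ → (q1, aababba, AZ)
  read a, top A: go to q2, push AA → (q2, ababba, AAZ)
  ε-move, top A: go to q0, push ε → (q0, ababba, AZ)
  read a, top A: go to q4, push ε → (q4, babba, Z)
No transition for (q4, b, top Z); M blocks with input babba remaining.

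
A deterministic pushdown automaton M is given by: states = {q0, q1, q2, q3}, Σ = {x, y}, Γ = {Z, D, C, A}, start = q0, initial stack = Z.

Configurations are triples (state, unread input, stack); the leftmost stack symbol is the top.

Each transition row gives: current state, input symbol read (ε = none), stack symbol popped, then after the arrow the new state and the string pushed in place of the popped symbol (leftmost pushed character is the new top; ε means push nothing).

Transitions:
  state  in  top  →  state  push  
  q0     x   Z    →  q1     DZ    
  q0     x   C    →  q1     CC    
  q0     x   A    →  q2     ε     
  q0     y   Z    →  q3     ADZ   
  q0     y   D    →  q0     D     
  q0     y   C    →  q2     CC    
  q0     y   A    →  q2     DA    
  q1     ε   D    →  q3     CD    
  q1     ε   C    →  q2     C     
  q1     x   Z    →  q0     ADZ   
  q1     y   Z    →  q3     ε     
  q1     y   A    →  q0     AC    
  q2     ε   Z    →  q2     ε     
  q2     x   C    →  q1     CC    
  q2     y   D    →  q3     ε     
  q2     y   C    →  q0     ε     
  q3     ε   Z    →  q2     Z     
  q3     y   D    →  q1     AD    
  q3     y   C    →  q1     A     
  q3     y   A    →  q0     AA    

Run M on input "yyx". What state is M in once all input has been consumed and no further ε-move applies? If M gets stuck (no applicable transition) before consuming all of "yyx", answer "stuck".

(q0, yyx, Z)
  read y, top Z: go to q3, push ADZ → (q3, yx, ADZ)
  read y, top A: go to q0, push AA → (q0, x, AADZ)
  read x, top A: go to q2, push ε → (q2, ε, ADZ)
All input consumed; M is in state q2.

q2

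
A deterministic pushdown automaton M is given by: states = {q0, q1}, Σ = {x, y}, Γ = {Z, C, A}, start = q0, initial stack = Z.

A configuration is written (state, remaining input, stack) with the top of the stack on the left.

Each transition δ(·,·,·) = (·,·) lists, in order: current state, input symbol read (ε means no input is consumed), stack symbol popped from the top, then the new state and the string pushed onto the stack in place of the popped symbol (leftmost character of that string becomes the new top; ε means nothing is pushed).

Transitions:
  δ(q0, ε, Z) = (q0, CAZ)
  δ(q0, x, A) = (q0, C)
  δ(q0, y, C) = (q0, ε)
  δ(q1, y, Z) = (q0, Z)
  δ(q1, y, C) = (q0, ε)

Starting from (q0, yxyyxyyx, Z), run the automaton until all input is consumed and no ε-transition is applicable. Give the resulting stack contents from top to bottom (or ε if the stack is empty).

(q0, yxyyxyyx, Z) ⊢ (q0, yxyyxyyx, CAZ) ⊢ (q0, xyyxyyx, AZ) ⊢ (q0, yyxyyx, CZ) ⊢ (q0, yxyyx, Z) ⊢ (q0, yxyyx, CAZ) ⊢ (q0, xyyx, AZ) ⊢ (q0, yyx, CZ) ⊢ (q0, yx, Z) ⊢ (q0, yx, CAZ) ⊢ (q0, x, AZ) ⊢ (q0, ε, CZ)
All input consumed in state q0 with stack CZ.

CZ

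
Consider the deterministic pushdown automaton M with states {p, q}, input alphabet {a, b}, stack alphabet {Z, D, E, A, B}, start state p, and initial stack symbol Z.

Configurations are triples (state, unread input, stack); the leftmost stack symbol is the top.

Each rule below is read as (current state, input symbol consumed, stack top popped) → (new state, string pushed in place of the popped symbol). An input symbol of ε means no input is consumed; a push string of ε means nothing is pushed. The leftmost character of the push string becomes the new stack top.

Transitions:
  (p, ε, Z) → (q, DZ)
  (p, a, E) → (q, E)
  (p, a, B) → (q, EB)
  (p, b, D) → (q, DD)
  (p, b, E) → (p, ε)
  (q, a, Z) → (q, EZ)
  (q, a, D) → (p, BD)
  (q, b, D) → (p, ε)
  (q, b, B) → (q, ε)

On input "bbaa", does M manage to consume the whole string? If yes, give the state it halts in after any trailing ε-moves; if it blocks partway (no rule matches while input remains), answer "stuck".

(p, bbaa, Z)
  ε-move, top Z: go to q, push DZ → (q, bbaa, DZ)
  read b, top D: go to p, push ε → (p, baa, Z)
  ε-move, top Z: go to q, push DZ → (q, baa, DZ)
  read b, top D: go to p, push ε → (p, aa, Z)
  ε-move, top Z: go to q, push DZ → (q, aa, DZ)
  read a, top D: go to p, push BD → (p, a, BDZ)
  read a, top B: go to q, push EB → (q, ε, EBDZ)
All input consumed; M is in state q.

q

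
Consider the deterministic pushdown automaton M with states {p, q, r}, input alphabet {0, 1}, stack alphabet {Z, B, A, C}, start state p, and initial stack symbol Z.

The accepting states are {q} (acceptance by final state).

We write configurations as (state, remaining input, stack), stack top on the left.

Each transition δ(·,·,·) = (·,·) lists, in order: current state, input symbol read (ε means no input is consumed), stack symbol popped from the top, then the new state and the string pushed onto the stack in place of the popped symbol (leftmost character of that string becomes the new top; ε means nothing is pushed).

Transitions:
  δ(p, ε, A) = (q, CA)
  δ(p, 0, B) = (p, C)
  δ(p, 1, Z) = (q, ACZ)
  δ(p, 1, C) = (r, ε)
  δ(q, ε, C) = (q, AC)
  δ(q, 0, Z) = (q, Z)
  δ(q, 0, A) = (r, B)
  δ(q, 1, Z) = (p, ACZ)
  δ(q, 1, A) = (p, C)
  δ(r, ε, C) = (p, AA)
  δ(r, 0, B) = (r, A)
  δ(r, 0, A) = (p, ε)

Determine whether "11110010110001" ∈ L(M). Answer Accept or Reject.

Reject

(p, 11110010110001, Z) ⊢ (q, 1110010110001, ACZ) ⊢ (p, 110010110001, CCZ) ⊢ (r, 10010110001, CZ) ⊢ (p, 10010110001, AAZ) ⊢ (q, 10010110001, CAAZ) ⊢ (q, 10010110001, ACAAZ) ⊢ (p, 0010110001, CCAAZ)
No transition applies at (p, 0010110001, CCAAZ); input not fully consumed.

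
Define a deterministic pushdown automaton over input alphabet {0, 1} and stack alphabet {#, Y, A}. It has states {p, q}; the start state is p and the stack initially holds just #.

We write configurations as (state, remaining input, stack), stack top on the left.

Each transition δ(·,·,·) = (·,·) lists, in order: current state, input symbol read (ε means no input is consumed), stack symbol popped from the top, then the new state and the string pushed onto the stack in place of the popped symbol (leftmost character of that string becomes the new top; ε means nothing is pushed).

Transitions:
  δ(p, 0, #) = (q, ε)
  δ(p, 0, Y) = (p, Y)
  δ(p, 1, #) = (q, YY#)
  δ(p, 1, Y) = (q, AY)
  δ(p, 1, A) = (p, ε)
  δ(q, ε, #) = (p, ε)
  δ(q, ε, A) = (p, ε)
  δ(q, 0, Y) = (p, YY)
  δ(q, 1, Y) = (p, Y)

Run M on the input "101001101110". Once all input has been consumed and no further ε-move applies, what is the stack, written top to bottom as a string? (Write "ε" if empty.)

(p, 101001101110, #) ⊢ (q, 01001101110, YY#) ⊢ (p, 1001101110, YYY#) ⊢ (q, 001101110, AYYY#) ⊢ (p, 001101110, YYY#) ⊢ (p, 01101110, YYY#) ⊢ (p, 1101110, YYY#) ⊢ (q, 101110, AYYY#) ⊢ (p, 101110, YYY#) ⊢ (q, 01110, AYYY#) ⊢ (p, 01110, YYY#) ⊢ (p, 1110, YYY#) ⊢ (q, 110, AYYY#) ⊢ (p, 110, YYY#) ⊢ (q, 10, AYYY#) ⊢ (p, 10, YYY#) ⊢ (q, 0, AYYY#) ⊢ (p, 0, YYY#) ⊢ (p, ε, YYY#)
All input consumed in state p with stack YYY#.

YYY#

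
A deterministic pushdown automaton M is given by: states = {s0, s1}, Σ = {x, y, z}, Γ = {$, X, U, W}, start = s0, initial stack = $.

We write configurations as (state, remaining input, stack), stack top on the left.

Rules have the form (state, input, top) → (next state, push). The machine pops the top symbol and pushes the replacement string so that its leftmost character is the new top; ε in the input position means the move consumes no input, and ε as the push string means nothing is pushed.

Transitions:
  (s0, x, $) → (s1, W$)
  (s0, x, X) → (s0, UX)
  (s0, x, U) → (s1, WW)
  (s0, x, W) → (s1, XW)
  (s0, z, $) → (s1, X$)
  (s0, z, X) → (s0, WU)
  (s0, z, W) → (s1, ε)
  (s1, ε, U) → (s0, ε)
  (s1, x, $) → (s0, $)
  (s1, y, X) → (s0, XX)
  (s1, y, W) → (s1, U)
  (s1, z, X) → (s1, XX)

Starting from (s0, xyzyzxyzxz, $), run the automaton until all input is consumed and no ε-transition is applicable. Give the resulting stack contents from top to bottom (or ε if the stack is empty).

(s0, xyzyzxyzxz, $)
  read x, top $: go to s1, push W$ → (s1, yzyzxyzxz, W$)
  read y, top W: go to s1, push U → (s1, zyzxyzxz, U$)
  ε-move, top U: go to s0, push ε → (s0, zyzxyzxz, $)
  read z, top $: go to s1, push X$ → (s1, yzxyzxz, X$)
  read y, top X: go to s0, push XX → (s0, zxyzxz, XX$)
  read z, top X: go to s0, push WU → (s0, xyzxz, WUX$)
  read x, top W: go to s1, push XW → (s1, yzxz, XWUX$)
  read y, top X: go to s0, push XX → (s0, zxz, XXWUX$)
  read z, top X: go to s0, push WU → (s0, xz, WUXWUX$)
  read x, top W: go to s1, push XW → (s1, z, XWUXWUX$)
  read z, top X: go to s1, push XX → (s1, ε, XXWUXWUX$)
All input consumed in state s1 with stack XXWUXWUX$.

XXWUXWUX$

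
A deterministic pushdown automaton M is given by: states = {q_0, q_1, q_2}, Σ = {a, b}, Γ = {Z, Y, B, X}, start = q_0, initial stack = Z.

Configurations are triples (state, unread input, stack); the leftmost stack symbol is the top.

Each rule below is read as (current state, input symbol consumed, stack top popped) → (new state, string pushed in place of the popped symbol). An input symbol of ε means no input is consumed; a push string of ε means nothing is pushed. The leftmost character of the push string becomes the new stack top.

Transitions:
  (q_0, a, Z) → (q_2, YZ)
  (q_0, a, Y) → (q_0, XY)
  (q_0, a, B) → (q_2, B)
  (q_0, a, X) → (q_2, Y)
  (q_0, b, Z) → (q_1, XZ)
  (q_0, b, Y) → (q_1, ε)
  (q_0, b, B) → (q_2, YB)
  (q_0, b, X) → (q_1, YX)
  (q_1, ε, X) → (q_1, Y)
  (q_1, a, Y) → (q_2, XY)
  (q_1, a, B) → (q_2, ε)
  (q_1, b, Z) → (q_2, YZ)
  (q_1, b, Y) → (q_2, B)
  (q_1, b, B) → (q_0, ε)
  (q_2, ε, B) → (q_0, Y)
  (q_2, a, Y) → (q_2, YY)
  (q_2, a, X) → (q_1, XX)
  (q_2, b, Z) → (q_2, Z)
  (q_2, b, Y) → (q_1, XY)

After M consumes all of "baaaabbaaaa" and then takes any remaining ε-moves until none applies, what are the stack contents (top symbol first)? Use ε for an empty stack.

YXYXYYXYZ

(q_0, baaaabbaaaa, Z) ⊢ (q_1, aaaabbaaaa, XZ) ⊢ (q_1, aaaabbaaaa, YZ) ⊢ (q_2, aaabbaaaa, XYZ) ⊢ (q_1, aabbaaaa, XXYZ) ⊢ (q_1, aabbaaaa, YXYZ) ⊢ (q_2, abbaaaa, XYXYZ) ⊢ (q_1, bbaaaa, XXYXYZ) ⊢ (q_1, bbaaaa, YXYXYZ) ⊢ (q_2, baaaa, BXYXYZ) ⊢ (q_0, baaaa, YXYXYZ) ⊢ (q_1, aaaa, XYXYZ) ⊢ (q_1, aaaa, YYXYZ) ⊢ (q_2, aaa, XYYXYZ) ⊢ (q_1, aa, XXYYXYZ) ⊢ (q_1, aa, YXYYXYZ) ⊢ (q_2, a, XYXYYXYZ) ⊢ (q_1, ε, XXYXYYXYZ) ⊢ (q_1, ε, YXYXYYXYZ)
All input consumed in state q_1 with stack YXYXYYXYZ.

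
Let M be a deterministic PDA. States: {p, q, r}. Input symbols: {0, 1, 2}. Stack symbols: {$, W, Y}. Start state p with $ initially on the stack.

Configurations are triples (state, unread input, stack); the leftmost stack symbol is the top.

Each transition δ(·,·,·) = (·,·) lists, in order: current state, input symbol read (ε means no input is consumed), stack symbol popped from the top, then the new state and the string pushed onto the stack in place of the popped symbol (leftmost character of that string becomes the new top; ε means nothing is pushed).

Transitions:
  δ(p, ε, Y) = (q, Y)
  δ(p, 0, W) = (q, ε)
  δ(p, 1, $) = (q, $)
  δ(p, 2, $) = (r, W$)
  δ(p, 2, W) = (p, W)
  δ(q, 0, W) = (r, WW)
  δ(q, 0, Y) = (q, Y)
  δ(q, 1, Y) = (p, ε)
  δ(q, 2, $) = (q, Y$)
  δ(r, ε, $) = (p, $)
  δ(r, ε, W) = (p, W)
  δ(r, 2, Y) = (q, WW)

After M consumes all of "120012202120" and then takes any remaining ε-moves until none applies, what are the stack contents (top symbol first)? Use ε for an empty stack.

(p, 120012202120, $)
  read 1, top $: go to q, push $ → (q, 20012202120, $)
  read 2, top $: go to q, push Y$ → (q, 0012202120, Y$)
  read 0, top Y: go to q, push Y → (q, 012202120, Y$)
  read 0, top Y: go to q, push Y → (q, 12202120, Y$)
  read 1, top Y: go to p, push ε → (p, 2202120, $)
  read 2, top $: go to r, push W$ → (r, 202120, W$)
  ε-move, top W: go to p, push W → (p, 202120, W$)
  read 2, top W: go to p, push W → (p, 02120, W$)
  read 0, top W: go to q, push ε → (q, 2120, $)
  read 2, top $: go to q, push Y$ → (q, 120, Y$)
  read 1, top Y: go to p, push ε → (p, 20, $)
  read 2, top $: go to r, push W$ → (r, 0, W$)
  ε-move, top W: go to p, push W → (p, 0, W$)
  read 0, top W: go to q, push ε → (q, ε, $)
All input consumed in state q with stack $.

$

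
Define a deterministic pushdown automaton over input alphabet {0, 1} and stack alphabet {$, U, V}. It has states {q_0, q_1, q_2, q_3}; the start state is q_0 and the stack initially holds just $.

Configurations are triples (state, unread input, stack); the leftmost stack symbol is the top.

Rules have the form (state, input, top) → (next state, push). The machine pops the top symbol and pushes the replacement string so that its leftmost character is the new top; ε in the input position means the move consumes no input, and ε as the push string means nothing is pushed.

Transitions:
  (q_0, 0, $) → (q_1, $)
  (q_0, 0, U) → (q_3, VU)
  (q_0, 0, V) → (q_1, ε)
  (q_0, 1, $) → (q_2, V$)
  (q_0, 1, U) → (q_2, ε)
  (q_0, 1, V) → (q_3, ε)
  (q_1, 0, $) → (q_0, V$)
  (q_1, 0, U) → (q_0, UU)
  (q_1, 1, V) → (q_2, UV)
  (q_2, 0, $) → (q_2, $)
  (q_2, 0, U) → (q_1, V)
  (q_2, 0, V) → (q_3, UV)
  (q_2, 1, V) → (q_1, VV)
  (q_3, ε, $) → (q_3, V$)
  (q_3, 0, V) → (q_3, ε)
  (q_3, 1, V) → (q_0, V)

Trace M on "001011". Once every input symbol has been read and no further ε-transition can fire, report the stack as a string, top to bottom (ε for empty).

V$

(q_0, 001011, $) ⊢ (q_1, 01011, $) ⊢ (q_0, 1011, V$) ⊢ (q_3, 011, $) ⊢ (q_3, 011, V$) ⊢ (q_3, 11, $) ⊢ (q_3, 11, V$) ⊢ (q_0, 1, V$) ⊢ (q_3, ε, $) ⊢ (q_3, ε, V$)
All input consumed in state q_3 with stack V$.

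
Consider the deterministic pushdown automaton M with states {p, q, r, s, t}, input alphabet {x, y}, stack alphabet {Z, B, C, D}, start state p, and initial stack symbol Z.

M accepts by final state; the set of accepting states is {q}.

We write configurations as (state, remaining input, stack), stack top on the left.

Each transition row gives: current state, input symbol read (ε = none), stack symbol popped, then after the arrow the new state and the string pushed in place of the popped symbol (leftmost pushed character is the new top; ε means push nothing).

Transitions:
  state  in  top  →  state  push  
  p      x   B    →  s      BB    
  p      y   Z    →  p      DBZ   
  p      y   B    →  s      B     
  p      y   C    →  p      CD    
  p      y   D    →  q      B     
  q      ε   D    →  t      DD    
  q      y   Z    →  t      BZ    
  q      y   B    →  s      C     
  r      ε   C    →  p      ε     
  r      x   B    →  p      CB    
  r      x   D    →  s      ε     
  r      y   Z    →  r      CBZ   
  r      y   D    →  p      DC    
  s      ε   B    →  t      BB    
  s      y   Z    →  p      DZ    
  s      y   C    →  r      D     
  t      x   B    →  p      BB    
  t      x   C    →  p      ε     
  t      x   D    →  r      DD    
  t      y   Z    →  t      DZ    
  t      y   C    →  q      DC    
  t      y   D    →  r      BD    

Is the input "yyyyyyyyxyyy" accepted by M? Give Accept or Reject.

(p, yyyyyyyyxyyy, Z)
  read y, top Z: go to p, push DBZ → (p, yyyyyyyxyyy, DBZ)
  read y, top D: go to q, push B → (q, yyyyyyxyyy, BBZ)
  read y, top B: go to s, push C → (s, yyyyyxyyy, CBZ)
  read y, top C: go to r, push D → (r, yyyyxyyy, DBZ)
  read y, top D: go to p, push DC → (p, yyyxyyy, DCBZ)
  read y, top D: go to q, push B → (q, yyxyyy, BCBZ)
  read y, top B: go to s, push C → (s, yxyyy, CCBZ)
  read y, top C: go to r, push D → (r, xyyy, DCBZ)
  read x, top D: go to s, push ε → (s, yyy, CBZ)
  read y, top C: go to r, push D → (r, yy, DBZ)
  read y, top D: go to p, push DC → (p, y, DCBZ)
  read y, top D: go to q, push B → (q, ε, BCBZ)
All input consumed; state q ∈ F.

Accept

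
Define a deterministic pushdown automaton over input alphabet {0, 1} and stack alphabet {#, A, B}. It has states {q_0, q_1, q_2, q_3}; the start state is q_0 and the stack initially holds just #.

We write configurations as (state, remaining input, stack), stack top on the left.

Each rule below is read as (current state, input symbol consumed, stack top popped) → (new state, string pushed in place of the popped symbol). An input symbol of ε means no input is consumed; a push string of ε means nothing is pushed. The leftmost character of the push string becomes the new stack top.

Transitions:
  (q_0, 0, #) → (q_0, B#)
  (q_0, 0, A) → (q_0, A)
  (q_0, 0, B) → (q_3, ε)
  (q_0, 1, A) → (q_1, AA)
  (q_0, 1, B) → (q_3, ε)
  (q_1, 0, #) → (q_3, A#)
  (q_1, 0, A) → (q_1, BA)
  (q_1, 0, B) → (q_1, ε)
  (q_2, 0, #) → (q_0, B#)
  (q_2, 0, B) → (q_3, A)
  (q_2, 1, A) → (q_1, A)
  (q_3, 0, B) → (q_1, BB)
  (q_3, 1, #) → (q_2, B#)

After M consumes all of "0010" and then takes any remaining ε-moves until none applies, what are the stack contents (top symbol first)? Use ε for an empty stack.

(q_0, 0010, #)
  read 0, top #: go to q_0, push B# → (q_0, 010, B#)
  read 0, top B: go to q_3, push ε → (q_3, 10, #)
  read 1, top #: go to q_2, push B# → (q_2, 0, B#)
  read 0, top B: go to q_3, push A → (q_3, ε, A#)
All input consumed in state q_3 with stack A#.

A#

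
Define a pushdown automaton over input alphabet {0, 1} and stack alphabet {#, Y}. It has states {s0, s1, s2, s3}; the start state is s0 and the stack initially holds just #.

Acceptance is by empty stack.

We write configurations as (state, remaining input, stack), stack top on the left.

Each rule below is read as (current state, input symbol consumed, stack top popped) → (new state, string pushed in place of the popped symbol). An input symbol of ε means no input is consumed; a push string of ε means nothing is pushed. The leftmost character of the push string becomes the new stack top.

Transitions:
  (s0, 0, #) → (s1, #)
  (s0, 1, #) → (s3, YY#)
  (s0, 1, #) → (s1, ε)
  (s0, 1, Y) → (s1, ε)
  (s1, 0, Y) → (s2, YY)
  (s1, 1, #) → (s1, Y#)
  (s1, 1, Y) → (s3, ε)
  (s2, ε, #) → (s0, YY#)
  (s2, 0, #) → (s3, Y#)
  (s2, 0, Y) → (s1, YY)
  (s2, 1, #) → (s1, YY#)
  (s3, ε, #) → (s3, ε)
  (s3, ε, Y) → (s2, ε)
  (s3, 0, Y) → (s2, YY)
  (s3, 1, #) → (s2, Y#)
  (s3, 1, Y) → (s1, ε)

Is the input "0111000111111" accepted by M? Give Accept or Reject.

One accepting computation: (s0, 0111000111111, #) ⊢ (s1, 111000111111, #) ⊢ (s1, 11000111111, Y#) ⊢ (s3, 1000111111, #) ⊢ (s2, 000111111, Y#) ⊢ (s1, 00111111, YY#) ⊢ (s2, 0111111, YYY#) ⊢ (s1, 111111, YYYY#) ⊢ (s3, 11111, YYY#) ⊢ (s1, 1111, YY#) ⊢ (s3, 111, Y#) ⊢ (s1, 11, #) ⊢ (s1, 1, Y#) ⊢ (s3, ε, #) ⊢ (s3, ε, ε)
All input consumed and the stack is empty.

Accept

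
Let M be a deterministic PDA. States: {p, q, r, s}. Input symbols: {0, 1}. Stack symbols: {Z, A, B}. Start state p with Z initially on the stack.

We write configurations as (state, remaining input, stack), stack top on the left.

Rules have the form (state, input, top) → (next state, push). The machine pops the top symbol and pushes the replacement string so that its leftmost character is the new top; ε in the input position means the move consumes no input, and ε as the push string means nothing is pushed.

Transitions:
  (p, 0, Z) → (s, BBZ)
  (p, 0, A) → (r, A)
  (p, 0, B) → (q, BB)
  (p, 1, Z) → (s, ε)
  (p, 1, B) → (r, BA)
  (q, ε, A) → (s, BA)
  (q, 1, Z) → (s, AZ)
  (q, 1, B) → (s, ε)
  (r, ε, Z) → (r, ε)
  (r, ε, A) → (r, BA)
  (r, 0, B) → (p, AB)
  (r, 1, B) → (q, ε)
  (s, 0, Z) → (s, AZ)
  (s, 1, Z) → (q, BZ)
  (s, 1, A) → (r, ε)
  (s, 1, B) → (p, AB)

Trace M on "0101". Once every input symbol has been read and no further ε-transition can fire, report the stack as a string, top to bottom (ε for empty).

BABBZ

(p, 0101, Z)
  read 0, top Z: go to s, push BBZ → (s, 101, BBZ)
  read 1, top B: go to p, push AB → (p, 01, ABBZ)
  read 0, top A: go to r, push A → (r, 1, ABBZ)
  ε-move, top A: go to r, push BA → (r, 1, BABBZ)
  read 1, top B: go to q, push ε → (q, ε, ABBZ)
  ε-move, top A: go to s, push BA → (s, ε, BABBZ)
All input consumed in state s with stack BABBZ.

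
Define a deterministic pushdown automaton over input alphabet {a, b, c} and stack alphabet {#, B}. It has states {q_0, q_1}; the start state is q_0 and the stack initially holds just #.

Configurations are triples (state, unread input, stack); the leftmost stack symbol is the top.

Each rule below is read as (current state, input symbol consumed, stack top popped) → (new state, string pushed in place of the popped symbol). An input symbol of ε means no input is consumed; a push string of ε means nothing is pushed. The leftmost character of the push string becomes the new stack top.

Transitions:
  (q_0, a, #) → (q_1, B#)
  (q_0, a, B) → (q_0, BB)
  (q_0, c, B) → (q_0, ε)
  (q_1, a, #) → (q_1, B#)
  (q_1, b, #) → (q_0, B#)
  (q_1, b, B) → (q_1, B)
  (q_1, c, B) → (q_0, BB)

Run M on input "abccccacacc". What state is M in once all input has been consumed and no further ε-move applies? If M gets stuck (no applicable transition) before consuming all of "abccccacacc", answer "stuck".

(q_0, abccccacacc, #) ⊢ (q_1, bccccacacc, B#) ⊢ (q_1, ccccacacc, B#) ⊢ (q_0, cccacacc, BB#) ⊢ (q_0, ccacacc, B#) ⊢ (q_0, cacacc, #)
No transition for (q_0, c, top #); M blocks with input cacacc remaining.

stuck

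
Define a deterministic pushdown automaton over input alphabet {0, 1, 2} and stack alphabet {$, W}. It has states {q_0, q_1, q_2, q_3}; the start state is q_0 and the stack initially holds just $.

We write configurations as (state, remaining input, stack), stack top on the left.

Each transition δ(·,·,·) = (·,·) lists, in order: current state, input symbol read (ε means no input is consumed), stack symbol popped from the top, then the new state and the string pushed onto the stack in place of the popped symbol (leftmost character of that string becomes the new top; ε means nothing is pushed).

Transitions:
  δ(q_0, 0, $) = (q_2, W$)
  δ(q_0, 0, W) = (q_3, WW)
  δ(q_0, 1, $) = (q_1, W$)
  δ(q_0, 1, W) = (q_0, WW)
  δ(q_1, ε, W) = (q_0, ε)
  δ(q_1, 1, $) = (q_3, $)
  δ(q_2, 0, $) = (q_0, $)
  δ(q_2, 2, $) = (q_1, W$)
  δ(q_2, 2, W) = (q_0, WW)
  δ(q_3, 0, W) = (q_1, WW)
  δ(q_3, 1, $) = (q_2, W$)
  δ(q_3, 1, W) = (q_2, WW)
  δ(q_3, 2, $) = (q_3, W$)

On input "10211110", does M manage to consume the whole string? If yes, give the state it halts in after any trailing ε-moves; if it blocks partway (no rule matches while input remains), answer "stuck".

(q_0, 10211110, $)
  read 1, top $: go to q_1, push W$ → (q_1, 0211110, W$)
  ε-move, top W: go to q_0, push ε → (q_0, 0211110, $)
  read 0, top $: go to q_2, push W$ → (q_2, 211110, W$)
  read 2, top W: go to q_0, push WW → (q_0, 11110, WW$)
  read 1, top W: go to q_0, push WW → (q_0, 1110, WWW$)
  read 1, top W: go to q_0, push WW → (q_0, 110, WWWW$)
  read 1, top W: go to q_0, push WW → (q_0, 10, WWWWW$)
  read 1, top W: go to q_0, push WW → (q_0, 0, WWWWWW$)
  read 0, top W: go to q_3, push WW → (q_3, ε, WWWWWWW$)
All input consumed; M is in state q_3.

q_3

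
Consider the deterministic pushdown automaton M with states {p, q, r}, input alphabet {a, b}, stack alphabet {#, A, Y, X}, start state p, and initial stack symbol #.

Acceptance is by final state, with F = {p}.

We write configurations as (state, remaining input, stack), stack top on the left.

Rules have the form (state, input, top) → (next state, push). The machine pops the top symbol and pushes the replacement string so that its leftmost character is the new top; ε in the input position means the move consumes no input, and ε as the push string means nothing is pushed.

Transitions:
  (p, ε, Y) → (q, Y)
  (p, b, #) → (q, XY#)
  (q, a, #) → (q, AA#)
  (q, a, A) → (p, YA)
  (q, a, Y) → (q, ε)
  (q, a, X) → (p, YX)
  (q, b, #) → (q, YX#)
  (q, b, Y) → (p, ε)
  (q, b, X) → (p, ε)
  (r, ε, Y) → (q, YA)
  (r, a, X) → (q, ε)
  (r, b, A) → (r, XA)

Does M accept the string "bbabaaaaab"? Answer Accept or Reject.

Accept

(p, bbabaaaaab, #)
  read b, top #: go to q, push XY# → (q, babaaaaab, XY#)
  read b, top X: go to p, push ε → (p, abaaaaab, Y#)
  ε-move, top Y: go to q, push Y → (q, abaaaaab, Y#)
  read a, top Y: go to q, push ε → (q, baaaaab, #)
  read b, top #: go to q, push YX# → (q, aaaaab, YX#)
  read a, top Y: go to q, push ε → (q, aaaab, X#)
  read a, top X: go to p, push YX → (p, aaab, YX#)
  ε-move, top Y: go to q, push Y → (q, aaab, YX#)
  read a, top Y: go to q, push ε → (q, aab, X#)
  read a, top X: go to p, push YX → (p, ab, YX#)
  ε-move, top Y: go to q, push Y → (q, ab, YX#)
  read a, top Y: go to q, push ε → (q, b, X#)
  read b, top X: go to p, push ε → (p, ε, #)
All input consumed; state p ∈ F.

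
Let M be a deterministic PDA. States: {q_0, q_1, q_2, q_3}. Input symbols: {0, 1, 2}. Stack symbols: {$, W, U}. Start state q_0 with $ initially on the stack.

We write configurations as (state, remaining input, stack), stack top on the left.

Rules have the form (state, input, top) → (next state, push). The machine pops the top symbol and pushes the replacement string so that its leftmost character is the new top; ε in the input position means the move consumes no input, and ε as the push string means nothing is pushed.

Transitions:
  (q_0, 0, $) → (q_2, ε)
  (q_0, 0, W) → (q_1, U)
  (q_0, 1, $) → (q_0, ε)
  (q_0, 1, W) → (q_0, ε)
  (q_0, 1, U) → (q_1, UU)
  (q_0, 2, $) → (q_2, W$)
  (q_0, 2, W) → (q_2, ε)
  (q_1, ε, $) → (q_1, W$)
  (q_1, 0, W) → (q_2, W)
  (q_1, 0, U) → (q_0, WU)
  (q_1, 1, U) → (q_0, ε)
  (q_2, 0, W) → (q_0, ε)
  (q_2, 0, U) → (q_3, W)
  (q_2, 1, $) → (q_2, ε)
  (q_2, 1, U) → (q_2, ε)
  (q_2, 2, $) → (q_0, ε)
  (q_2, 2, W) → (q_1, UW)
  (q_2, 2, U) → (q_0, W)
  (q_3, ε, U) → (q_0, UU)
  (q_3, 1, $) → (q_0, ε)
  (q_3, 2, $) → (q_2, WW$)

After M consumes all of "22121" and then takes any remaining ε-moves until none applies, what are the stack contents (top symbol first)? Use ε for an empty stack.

ε

(q_0, 22121, $)
  read 2, top $: go to q_2, push W$ → (q_2, 2121, W$)
  read 2, top W: go to q_1, push UW → (q_1, 121, UW$)
  read 1, top U: go to q_0, push ε → (q_0, 21, W$)
  read 2, top W: go to q_2, push ε → (q_2, 1, $)
  read 1, top $: go to q_2, push ε → (q_2, ε, ε)
All input consumed in state q_2 with stack ε.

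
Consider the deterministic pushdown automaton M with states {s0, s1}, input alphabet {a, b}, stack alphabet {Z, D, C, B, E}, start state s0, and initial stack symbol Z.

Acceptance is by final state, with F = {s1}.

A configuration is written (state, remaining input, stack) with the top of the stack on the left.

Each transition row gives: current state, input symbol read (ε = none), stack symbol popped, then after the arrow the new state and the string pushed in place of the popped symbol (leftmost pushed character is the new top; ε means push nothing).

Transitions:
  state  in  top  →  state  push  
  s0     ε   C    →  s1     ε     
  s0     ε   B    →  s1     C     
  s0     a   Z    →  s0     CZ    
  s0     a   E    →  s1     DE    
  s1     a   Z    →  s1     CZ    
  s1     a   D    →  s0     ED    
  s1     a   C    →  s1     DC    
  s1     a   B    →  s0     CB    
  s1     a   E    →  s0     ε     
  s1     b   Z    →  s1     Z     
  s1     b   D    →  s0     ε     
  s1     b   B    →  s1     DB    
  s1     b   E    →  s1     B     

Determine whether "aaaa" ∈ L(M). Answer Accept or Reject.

Reject

(s0, aaaa, Z)
  read a, top Z: go to s0, push CZ → (s0, aaa, CZ)
  ε-move, top C: go to s1, push ε → (s1, aaa, Z)
  read a, top Z: go to s1, push CZ → (s1, aa, CZ)
  read a, top C: go to s1, push DC → (s1, a, DCZ)
  read a, top D: go to s0, push ED → (s0, ε, EDCZ)
All input consumed; state s0 ∉ F and no further ε-move applies.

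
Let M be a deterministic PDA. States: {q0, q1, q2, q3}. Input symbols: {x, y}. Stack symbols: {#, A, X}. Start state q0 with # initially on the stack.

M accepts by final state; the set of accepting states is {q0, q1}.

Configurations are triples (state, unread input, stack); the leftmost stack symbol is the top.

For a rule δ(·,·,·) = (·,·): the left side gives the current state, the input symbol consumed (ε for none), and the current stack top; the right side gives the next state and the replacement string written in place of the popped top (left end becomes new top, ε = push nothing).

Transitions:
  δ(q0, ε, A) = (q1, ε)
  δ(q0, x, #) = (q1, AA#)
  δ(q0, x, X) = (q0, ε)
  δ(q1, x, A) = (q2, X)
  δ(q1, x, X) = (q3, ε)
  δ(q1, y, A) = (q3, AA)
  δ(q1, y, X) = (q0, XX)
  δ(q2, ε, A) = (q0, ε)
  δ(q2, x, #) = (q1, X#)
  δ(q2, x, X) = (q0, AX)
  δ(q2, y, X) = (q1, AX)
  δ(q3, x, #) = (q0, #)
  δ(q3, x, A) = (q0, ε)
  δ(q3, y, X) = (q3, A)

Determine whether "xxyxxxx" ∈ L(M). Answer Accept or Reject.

Reject

(q0, xxyxxxx, #)
  read x, top #: go to q1, push AA# → (q1, xyxxxx, AA#)
  read x, top A: go to q2, push X → (q2, yxxxx, XA#)
  read y, top X: go to q1, push AX → (q1, xxxx, AXA#)
  read x, top A: go to q2, push X → (q2, xxx, XXA#)
  read x, top X: go to q0, push AX → (q0, xx, AXXA#)
  ε-move, top A: go to q1, push ε → (q1, xx, XXA#)
  read x, top X: go to q3, push ε → (q3, x, XA#)
No transition applies at (q3, x, XA#); input not fully consumed.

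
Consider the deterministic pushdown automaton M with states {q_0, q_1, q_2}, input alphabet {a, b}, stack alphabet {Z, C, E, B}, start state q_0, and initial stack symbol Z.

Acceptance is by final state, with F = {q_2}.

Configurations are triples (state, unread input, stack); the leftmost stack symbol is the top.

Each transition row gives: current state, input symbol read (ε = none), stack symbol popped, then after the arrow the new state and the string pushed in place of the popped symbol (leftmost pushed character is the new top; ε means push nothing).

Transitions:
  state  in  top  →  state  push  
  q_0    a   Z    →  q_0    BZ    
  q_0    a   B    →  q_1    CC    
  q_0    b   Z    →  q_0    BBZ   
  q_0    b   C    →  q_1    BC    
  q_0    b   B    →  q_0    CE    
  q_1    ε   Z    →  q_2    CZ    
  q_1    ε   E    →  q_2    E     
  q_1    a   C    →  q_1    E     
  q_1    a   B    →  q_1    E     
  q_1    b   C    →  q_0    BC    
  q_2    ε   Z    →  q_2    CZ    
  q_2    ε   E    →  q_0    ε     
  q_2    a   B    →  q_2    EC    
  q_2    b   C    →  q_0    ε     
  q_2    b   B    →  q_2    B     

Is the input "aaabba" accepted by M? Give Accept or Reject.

(q_0, aaabba, Z) ⊢ (q_0, aabba, BZ) ⊢ (q_1, abba, CCZ) ⊢ (q_1, bba, ECZ) ⊢ (q_2, bba, ECZ) ⊢ (q_0, bba, CZ) ⊢ (q_1, ba, BCZ)
No transition applies at (q_1, ba, BCZ); input not fully consumed.

Reject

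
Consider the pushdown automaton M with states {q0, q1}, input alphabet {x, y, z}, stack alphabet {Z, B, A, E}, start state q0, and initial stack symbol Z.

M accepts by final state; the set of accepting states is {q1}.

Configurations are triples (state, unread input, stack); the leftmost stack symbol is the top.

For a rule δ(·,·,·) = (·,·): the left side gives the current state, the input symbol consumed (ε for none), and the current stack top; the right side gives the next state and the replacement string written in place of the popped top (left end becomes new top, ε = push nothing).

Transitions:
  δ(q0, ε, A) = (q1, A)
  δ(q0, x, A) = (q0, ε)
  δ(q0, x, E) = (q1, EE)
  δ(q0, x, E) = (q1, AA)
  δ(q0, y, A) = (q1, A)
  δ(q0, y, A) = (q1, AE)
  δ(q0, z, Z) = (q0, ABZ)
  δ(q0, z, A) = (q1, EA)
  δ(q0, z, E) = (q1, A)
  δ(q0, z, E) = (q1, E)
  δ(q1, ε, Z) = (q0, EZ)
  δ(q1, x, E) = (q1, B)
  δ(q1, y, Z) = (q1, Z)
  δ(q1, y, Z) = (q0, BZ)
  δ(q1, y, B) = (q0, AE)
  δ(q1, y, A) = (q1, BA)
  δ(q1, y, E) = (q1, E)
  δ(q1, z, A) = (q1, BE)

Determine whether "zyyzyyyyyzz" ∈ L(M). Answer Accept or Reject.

No computation consumes all input and reaches a final state.

Reject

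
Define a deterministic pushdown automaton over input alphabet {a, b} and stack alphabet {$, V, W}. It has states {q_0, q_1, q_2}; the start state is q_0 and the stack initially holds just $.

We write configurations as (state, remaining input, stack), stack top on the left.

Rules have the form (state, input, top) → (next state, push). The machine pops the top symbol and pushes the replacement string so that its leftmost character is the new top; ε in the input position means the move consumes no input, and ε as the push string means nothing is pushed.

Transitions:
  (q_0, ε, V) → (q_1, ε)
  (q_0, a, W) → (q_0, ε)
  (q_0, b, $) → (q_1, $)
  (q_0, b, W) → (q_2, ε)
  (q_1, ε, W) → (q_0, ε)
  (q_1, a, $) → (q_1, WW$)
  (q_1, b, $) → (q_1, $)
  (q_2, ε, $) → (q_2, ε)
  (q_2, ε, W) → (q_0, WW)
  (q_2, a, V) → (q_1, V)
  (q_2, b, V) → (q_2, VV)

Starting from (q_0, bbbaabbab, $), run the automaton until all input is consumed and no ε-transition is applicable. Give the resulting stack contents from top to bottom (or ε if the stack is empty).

ε

(q_0, bbbaabbab, $)
  read b, top $: go to q_1, push $ → (q_1, bbaabbab, $)
  read b, top $: go to q_1, push $ → (q_1, baabbab, $)
  read b, top $: go to q_1, push $ → (q_1, aabbab, $)
  read a, top $: go to q_1, push WW$ → (q_1, abbab, WW$)
  ε-move, top W: go to q_0, push ε → (q_0, abbab, W$)
  read a, top W: go to q_0, push ε → (q_0, bbab, $)
  read b, top $: go to q_1, push $ → (q_1, bab, $)
  read b, top $: go to q_1, push $ → (q_1, ab, $)
  read a, top $: go to q_1, push WW$ → (q_1, b, WW$)
  ε-move, top W: go to q_0, push ε → (q_0, b, W$)
  read b, top W: go to q_2, push ε → (q_2, ε, $)
  ε-move, top $: go to q_2, push ε → (q_2, ε, ε)
All input consumed in state q_2 with stack ε.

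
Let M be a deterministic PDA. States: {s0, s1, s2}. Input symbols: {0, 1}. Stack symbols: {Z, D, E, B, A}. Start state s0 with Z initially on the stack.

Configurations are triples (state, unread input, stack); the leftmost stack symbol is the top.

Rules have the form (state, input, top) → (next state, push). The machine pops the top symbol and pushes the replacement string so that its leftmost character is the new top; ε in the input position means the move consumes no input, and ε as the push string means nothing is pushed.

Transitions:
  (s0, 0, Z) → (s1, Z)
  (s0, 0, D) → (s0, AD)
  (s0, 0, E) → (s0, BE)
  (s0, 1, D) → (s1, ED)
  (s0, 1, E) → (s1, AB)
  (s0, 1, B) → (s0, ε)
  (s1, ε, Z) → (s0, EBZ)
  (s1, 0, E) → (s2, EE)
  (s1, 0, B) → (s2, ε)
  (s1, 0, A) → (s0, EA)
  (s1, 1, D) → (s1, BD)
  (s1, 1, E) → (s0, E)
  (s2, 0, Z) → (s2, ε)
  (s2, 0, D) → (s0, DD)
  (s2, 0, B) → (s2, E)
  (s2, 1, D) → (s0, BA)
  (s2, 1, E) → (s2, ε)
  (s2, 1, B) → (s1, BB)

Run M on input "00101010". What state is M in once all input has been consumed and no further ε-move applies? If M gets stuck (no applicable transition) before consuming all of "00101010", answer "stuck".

s0

(s0, 00101010, Z)
  read 0, top Z: go to s1, push Z → (s1, 0101010, Z)
  ε-move, top Z: go to s0, push EBZ → (s0, 0101010, EBZ)
  read 0, top E: go to s0, push BE → (s0, 101010, BEBZ)
  read 1, top B: go to s0, push ε → (s0, 01010, EBZ)
  read 0, top E: go to s0, push BE → (s0, 1010, BEBZ)
  read 1, top B: go to s0, push ε → (s0, 010, EBZ)
  read 0, top E: go to s0, push BE → (s0, 10, BEBZ)
  read 1, top B: go to s0, push ε → (s0, 0, EBZ)
  read 0, top E: go to s0, push BE → (s0, ε, BEBZ)
All input consumed; M is in state s0.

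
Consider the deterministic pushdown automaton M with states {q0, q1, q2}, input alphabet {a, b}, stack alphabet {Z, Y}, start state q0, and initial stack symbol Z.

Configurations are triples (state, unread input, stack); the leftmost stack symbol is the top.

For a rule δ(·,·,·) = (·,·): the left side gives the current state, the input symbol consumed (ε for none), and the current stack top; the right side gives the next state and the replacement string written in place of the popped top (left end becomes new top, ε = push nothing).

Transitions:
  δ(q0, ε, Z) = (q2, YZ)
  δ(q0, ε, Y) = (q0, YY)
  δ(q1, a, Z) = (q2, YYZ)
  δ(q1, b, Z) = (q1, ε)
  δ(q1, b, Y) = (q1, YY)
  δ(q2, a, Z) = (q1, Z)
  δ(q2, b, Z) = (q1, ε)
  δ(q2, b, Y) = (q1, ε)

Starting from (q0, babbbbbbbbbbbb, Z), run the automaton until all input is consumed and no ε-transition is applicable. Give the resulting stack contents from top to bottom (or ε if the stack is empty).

(q0, babbbbbbbbbbbb, Z)
  ε-move, top Z: go to q2, push YZ → (q2, babbbbbbbbbbbb, YZ)
  read b, top Y: go to q1, push ε → (q1, abbbbbbbbbbbb, Z)
  read a, top Z: go to q2, push YYZ → (q2, bbbbbbbbbbbb, YYZ)
  read b, top Y: go to q1, push ε → (q1, bbbbbbbbbbb, YZ)
  read b, top Y: go to q1, push YY → (q1, bbbbbbbbbb, YYZ)
  read b, top Y: go to q1, push YY → (q1, bbbbbbbbb, YYYZ)
  read b, top Y: go to q1, push YY → (q1, bbbbbbbb, YYYYZ)
  read b, top Y: go to q1, push YY → (q1, bbbbbbb, YYYYYZ)
  read b, top Y: go to q1, push YY → (q1, bbbbbb, YYYYYYZ)
  read b, top Y: go to q1, push YY → (q1, bbbbb, YYYYYYYZ)
  read b, top Y: go to q1, push YY → (q1, bbbb, YYYYYYYYZ)
  read b, top Y: go to q1, push YY → (q1, bbb, YYYYYYYYYZ)
  read b, top Y: go to q1, push YY → (q1, bb, YYYYYYYYYYZ)
  read b, top Y: go to q1, push YY → (q1, b, YYYYYYYYYYYZ)
  read b, top Y: go to q1, push YY → (q1, ε, YYYYYYYYYYYYZ)
All input consumed in state q1 with stack YYYYYYYYYYYYZ.

YYYYYYYYYYYYZ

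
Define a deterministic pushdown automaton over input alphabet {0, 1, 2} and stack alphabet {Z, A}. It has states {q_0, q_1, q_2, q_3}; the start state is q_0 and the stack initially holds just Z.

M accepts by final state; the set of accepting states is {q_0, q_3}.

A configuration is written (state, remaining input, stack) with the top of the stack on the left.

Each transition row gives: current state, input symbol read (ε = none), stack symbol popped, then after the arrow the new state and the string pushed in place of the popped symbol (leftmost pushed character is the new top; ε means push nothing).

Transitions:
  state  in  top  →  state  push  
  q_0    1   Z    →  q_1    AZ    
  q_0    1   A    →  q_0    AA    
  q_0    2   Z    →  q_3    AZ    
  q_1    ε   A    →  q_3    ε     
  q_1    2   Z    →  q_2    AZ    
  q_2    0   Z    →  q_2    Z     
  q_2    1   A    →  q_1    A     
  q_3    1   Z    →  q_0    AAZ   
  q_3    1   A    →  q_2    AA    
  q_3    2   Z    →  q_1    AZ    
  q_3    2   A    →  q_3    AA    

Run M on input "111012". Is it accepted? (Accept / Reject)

Reject

(q_0, 111012, Z)
  read 1, top Z: go to q_1, push AZ → (q_1, 11012, AZ)
  ε-move, top A: go to q_3, push ε → (q_3, 11012, Z)
  read 1, top Z: go to q_0, push AAZ → (q_0, 1012, AAZ)
  read 1, top A: go to q_0, push AA → (q_0, 012, AAAZ)
No transition applies at (q_0, 012, AAAZ); input not fully consumed.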